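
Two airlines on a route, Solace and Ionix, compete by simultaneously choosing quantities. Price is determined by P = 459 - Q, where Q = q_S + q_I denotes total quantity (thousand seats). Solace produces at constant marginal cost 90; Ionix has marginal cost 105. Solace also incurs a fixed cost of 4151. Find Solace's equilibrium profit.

12233

Solace's profit: π_S = (459 - Q)q_S - (90q_S). Setting ∂π_S/∂q_S = 0: 369 - 2q_S - (q_I) = 0.
Ionix's first-order condition: 354 - 2q_I - (q_S) = 0.
So q_S = (369 - q_I)/2 and q_I = (354 - q_S)/2.
Solving the pair: q_S = 128, q_I = 113.
Price P = 459 - 241 = 218.
Solace's profit: (218 - 90)·128 - 4151 = 12233.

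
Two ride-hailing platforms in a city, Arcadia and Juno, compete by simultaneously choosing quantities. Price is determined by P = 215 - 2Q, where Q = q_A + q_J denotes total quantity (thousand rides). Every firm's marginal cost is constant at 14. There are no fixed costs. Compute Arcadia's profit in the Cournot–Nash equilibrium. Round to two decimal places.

2244.50

Each firm earns π_i = (215 - 2Q)q_i - 14q_i.
First-order condition (treating rivals' output as given): 201 - 4q_i - 2q_j = 0.
With identical firms every q_j equals q_i, so q_j = q_i and 201 = 6q_i, giving q_i = 67/2.
Price P = 215 - 2·67 = 81.
Arcadia's profit: (81 - 14)·(67/2) = 2244.5000.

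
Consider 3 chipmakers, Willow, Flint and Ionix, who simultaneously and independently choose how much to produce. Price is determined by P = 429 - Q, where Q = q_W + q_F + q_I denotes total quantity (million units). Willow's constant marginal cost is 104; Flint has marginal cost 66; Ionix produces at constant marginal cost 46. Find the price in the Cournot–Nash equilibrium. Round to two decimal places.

161.25

Willow's profit: π_W = (429 - Q)q_W - (104q_W). Setting ∂π_W/∂q_W = 0: 325 - 2q_W - (q_F + q_I) = 0.
Flint's first-order condition: 363 - 2q_F - (q_W + q_I) = 0.
Ionix's profit: π_I = (429 - Q)q_I - (46q_I). Setting ∂π_I/∂q_I = 0: 383 - 2q_I - (q_W + q_F) = 0.
Summing all 3 equations gives 1071 − 4Q = 0, hence Q = 1071/4.
Back-substituting: q_W = (325 − 1071/4) = 229/4, q_F = (363 − 1071/4) = 381/4, q_I = (383 − 1071/4) = 461/4.
Total output Q = 1071/4, so price P = 429 - 1071/4 = 645/4.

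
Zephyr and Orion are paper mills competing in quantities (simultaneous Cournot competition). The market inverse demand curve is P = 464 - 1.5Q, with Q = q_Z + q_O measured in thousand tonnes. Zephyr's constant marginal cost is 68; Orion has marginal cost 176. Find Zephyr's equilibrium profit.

18816

Zephyr's profit: π_Z = (464 - 1.5Q)q_Z - (68q_Z). Setting ∂π_Z/∂q_Z = 0: 396 - 3q_Z - (3/2)(q_O) = 0.
Orion's profit: π_O = (464 - 1.5Q)q_O - (176q_O). Setting ∂π_O/∂q_O = 0: 288 - 3q_O - (3/2)(q_Z) = 0.
So q_Z = (396 - (3/2)q_O)/3 and q_O = (288 - (3/2)q_Z)/3.
Solving the pair: q_Z = 112, q_O = 40.
Price P = 464 - (3/2)·152 = 236.
Zephyr's profit: (236 - 68)·112 = 18816.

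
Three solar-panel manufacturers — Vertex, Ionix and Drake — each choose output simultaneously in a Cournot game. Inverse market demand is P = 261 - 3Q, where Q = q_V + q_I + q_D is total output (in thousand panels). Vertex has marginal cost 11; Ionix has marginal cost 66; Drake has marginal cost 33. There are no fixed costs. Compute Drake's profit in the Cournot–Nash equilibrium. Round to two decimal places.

1190.02

Vertex's profit: π_V = (261 - 3Q)q_V - (11q_V). Setting ∂π_V/∂q_V = 0: 250 - 6q_V - 3(q_I + q_D) = 0.
Ionix's profit: π_I = (261 - 3Q)q_I - (66q_I). Setting ∂π_I/∂q_I = 0: 195 - 6q_I - 3(q_V + q_D) = 0.
Drake's first-order condition: 228 - 6q_D - 3(q_V + q_I) = 0.
Adding the 3 conditions: 673 − 6Q − 6Q = 0, i.e. Q = 673/12.
Back-substituting: q_V = (250 − 673/4)/3 = 109/4, q_I = (195 − 673/4)/3 = 107/12, q_D = (228 − 673/4)/3 = 239/12.
Price P = 261 - 3·(673/12) = 371/4.
Drake's profit: (371/4 - 33)·(239/12) = 1190.0208.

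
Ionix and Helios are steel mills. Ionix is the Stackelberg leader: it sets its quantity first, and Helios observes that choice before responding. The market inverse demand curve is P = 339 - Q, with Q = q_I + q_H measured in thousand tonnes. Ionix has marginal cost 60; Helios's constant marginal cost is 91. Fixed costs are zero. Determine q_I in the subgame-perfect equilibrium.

Solve by backward induction. Given q_I, the follower Helios maximises π_H = (339 - q_I - q_H)q_H - 91q_H.
∂π_H/∂q_H = 248 - q_I - 2q_H = 0 gives the reaction function q_H = (248 - q_I)/2.
Ionix substitutes q_H(q_I) into its own profit: π_I = q_I(339 - q_I - (248 - q_I)/2) - 60q_I = (215 - (1/2)q_I)q_I - 60q_I.
Maximising: ∂π_I/∂q_I = 155 - q_I = 0, giving q_I = 155.
Then q_H = (248 - 155)/2 = 93/2.

155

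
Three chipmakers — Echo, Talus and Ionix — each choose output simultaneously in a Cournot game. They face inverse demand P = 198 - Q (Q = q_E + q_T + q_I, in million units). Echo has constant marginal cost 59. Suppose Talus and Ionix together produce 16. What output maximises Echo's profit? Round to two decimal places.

61.50

With rivals' combined output fixed at 16, Echo's profit is π_E = (198 - 16 - q_E)q_E - (59q_E) = (182 - q_E)q_E - (59q_E).
∂π_E/∂q_E = 123 - 2q_E = 0, so q_E = 123/2.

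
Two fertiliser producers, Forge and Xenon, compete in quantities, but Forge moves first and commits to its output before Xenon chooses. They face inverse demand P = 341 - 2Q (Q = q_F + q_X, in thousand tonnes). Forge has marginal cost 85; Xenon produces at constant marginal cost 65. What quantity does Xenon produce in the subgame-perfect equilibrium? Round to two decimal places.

39.50

The follower Xenon best-responds to any q_F: π_X = (341 - 2Q)q_X - 65q_X.
Setting the follower's marginal profit to zero, 276 - 2q_F - 4q_X = 0, i.e. q_X = (276 - 2q_F)/4.
Forge substitutes q_X(q_F) into its own profit: π_F = q_F(341 - 2q_F - (276 - 2q_F)/2) - 85q_F = (203 - q_F)q_F - 85q_F.
The leader's first-order condition 118 - 2q_F = 0 yields q_F = 59.
Then q_X = (276 - 2·59)/4 = 79/2.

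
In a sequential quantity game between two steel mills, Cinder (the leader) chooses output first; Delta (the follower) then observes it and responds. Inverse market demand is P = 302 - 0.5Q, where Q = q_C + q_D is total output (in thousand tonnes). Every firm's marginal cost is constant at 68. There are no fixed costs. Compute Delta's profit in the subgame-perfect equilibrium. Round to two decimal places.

The follower Delta best-responds to any q_C: π_D = (302 - 0.5Q)q_D - 68q_D.
Follower FOC: 234 - (1/2)q_C - q_D = 0, so q_D(q_C) = (234 - (1/2)q_C).
The leader anticipates this reaction. Substituting into P = 302 - 0.5Q gives P = 185 - (1/4)q_C, so π_C = (185 - (1/4)q_C)q_C - 68q_C.
The leader's first-order condition 117 - (1/2)q_C = 0 yields q_C = 234.
Then q_D = (234 - (1/2)·234) = 117.
Price P = 302 - (1/2)·351 = 253/2.
Delta's profit: (253/2 - 68)·117 = 6844.5000.

6844.50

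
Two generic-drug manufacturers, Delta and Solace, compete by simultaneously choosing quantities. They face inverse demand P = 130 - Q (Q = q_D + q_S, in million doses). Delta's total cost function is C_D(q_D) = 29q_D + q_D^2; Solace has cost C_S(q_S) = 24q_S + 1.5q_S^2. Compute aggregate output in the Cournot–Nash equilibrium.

38

Delta's profit: π_D = (130 - Q)q_D - (29q_D + q_D²). Setting ∂π_D/∂q_D = 0: 101 - 4q_D - (q_S) = 0.
Solace's first-order condition: 106 - 5q_S - (q_D) = 0.
Best responses: q_D = (101 - q_S)/4, q_S = (106 - q_D)/5.
Substituting one into the other gives q_D = 21 and q_S = 17.
Total output Q = 21 + 17 = 38.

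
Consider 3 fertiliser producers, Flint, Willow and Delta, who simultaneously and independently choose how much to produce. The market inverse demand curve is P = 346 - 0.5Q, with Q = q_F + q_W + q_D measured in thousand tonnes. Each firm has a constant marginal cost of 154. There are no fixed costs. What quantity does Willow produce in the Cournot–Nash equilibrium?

Each firm earns π_i = (346 - 0.5Q)q_i - 154q_i.
Setting ∂π_i/∂q_i = 0 with rivals' quantities fixed: 192 - q_i - (1/2)·Σ_{j≠i} q_j = 0.
With identical firms every q_j equals q_i, so Σ_{j≠i} q_j = 2q_i and 192 = 2q_i, giving q_i = 96.

96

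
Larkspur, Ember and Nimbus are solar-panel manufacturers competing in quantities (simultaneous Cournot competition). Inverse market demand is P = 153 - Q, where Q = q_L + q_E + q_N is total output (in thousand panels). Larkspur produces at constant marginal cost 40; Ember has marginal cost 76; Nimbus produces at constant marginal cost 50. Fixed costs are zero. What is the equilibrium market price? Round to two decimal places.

79.75

Larkspur's profit: π_L = (153 - Q)q_L - (40q_L). Setting ∂π_L/∂q_L = 0: 113 - 2q_L - (q_E + q_N) = 0.
Ember's first-order condition: 77 - 2q_E - (q_L + q_N) = 0.
Nimbus's profit: π_N = (153 - Q)q_N - (50q_N). Setting ∂π_N/∂q_N = 0: 103 - 2q_N - (q_L + q_E) = 0.
Summing all 3 equations gives 293 − 4Q = 0, hence Q = 293/4.
Back-substituting: q_L = (113 − 293/4) = 159/4, q_E = (77 − 293/4) = 15/4, q_N = (103 − 293/4) = 119/4.
Total output Q = 293/4, so price P = 153 - 293/4 = 319/4.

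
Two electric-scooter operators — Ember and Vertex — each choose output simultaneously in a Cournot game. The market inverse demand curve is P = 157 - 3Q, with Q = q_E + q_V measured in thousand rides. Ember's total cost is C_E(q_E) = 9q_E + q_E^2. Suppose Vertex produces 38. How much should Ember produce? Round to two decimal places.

With the rival's output fixed at 38, Ember's profit is π_E = (157 - 3·38 - 3q_E)q_E - (9q_E + q_E²) = (43 - 3q_E)q_E - (9q_E + q_E²).
∂π_E/∂q_E = 34 - 8q_E = 0, so q_E = 17/4.

4.25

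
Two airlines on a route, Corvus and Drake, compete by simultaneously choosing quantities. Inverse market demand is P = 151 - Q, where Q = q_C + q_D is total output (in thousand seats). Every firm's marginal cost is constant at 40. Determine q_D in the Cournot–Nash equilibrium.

37

Each firm earns π_i = (151 - Q)q_i - 40q_i.
First-order condition (treating rivals' output as given): 111 - 2q_i - q_j = 0.
With identical firms every q_j equals q_i, so q_j = q_i and 111 = 3q_i, giving q_i = 37.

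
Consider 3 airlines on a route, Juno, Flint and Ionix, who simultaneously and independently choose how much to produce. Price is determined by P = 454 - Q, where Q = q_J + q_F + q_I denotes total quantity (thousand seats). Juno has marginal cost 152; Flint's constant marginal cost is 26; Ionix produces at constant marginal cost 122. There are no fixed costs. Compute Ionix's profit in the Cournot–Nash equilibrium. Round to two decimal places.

4422.25

Juno's profit: π_J = (454 - Q)q_J - (152q_J). Setting ∂π_J/∂q_J = 0: 302 - 2q_J - (q_F + q_I) = 0.
Flint's profit: π_F = (454 - Q)q_F - (26q_F). Setting ∂π_F/∂q_F = 0: 428 - 2q_F - (q_J + q_I) = 0.
Ionix's first-order condition: 332 - 2q_I - (q_J + q_F) = 0.
Summing all 3 equations gives 1062 − 4Q = 0, hence Q = 531/2.
Back-substituting: q_J = (302 − 531/2) = 73/2, q_F = (428 − 531/2) = 325/2, q_I = (332 − 531/2) = 133/2.
Price P = 454 - 531/2 = 377/2.
Ionix's profit: (377/2 - 122)·(133/2) = 4422.2500.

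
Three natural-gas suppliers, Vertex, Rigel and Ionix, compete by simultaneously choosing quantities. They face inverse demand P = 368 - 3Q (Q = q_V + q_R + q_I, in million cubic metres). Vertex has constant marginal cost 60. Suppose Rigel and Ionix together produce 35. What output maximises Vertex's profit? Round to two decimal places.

33.83

With rivals' combined output fixed at 35, Vertex's profit is π_V = (368 - 3·35 - 3q_V)q_V - (60q_V) = (263 - 3q_V)q_V - (60q_V).
∂π_V/∂q_V = 203 - 6q_V = 0, so q_V = 203/6.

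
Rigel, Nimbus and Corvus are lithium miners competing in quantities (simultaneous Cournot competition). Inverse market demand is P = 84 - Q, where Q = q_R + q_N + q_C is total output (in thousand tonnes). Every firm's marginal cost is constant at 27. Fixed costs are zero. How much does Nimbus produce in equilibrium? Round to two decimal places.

Each firm earns π_i = (84 - Q)q_i - 27q_i.
Setting ∂π_i/∂q_i = 0 with rivals' quantities fixed: 57 - 2q_i - Σ_{j≠i} q_j = 0.
By symmetry each firm produces the same amount; substituting Σ_{j≠i} q_j = 2q_i yields q_i = 57/4.

14.25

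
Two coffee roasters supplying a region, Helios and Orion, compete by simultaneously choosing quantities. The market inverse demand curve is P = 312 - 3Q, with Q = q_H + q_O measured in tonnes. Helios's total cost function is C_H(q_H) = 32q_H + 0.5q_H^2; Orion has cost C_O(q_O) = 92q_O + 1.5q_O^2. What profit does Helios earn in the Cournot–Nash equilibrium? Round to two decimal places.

Helios's profit: π_H = (312 - 3Q)q_H - (32q_H + (1/2)q_H²). Setting ∂π_H/∂q_H = 0: 280 - 7q_H - 3(q_O) = 0.
Orion's profit: π_O = (312 - 3Q)q_O - (92q_O + (3/2)q_O²). Setting ∂π_O/∂q_O = 0: 220 - 9q_O - 3(q_H) = 0.
So q_H = (280 - 3q_O)/7 and q_O = (220 - 3q_H)/9.
Solving the pair: q_H = 310/9, q_O = 350/27.
Price P = 312 - 3·(1280/27) = 1528/9.
Helios's profit: (1528/9)·(310/9) - 32·(310/9) - (1/2)(310/9)² = 4152.4691.

4152.47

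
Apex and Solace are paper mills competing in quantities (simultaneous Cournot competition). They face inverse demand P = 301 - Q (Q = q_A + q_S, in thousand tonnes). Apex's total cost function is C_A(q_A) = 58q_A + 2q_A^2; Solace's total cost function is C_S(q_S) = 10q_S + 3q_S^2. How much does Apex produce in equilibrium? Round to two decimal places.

35.17

Apex's profit: π_A = (301 - Q)q_A - (58q_A + 2q_A²). Setting ∂π_A/∂q_A = 0: 243 - 6q_A - (q_S) = 0.
Solace's profit: π_S = (301 - Q)q_S - (10q_S + 3q_S²). Setting ∂π_S/∂q_S = 0: 291 - 8q_S - (q_A) = 0.
Best responses: q_A = (243 - q_S)/6, q_S = (291 - q_A)/8.
Substituting one into the other gives q_A = 1653/47 and q_S = 1503/47.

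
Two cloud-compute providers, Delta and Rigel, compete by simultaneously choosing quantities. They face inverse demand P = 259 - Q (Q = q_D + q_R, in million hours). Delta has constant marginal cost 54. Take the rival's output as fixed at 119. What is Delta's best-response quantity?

With the rival's output fixed at 119, Delta's profit is π_D = (259 - 119 - q_D)q_D - (54q_D) = (140 - q_D)q_D - (54q_D).
∂π_D/∂q_D = 86 - 2q_D = 0, so q_D = 43.

43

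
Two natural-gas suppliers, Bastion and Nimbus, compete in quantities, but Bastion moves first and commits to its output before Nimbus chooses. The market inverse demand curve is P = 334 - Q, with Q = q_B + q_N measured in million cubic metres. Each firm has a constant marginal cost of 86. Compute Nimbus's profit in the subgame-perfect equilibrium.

Solve by backward induction. Given q_B, the follower Nimbus maximises π_N = (334 - q_B - q_N)q_N - 86q_N.
Follower FOC: 248 - q_B - 2q_N = 0, so q_N(q_B) = (248 - q_B)/2.
Bastion substitutes q_N(q_B) into its own profit: π_B = q_B(334 - q_B - (248 - q_B)/2) - 86q_B = (210 - (1/2)q_B)q_B - 86q_B.
Maximising: ∂π_B/∂q_B = 124 - q_B = 0, giving q_B = 124.
Then q_N = (248 - 124)/2 = 62.
Price P = 334 - 186 = 148.
Nimbus's profit: (148 - 86)·62 = 3844.

3844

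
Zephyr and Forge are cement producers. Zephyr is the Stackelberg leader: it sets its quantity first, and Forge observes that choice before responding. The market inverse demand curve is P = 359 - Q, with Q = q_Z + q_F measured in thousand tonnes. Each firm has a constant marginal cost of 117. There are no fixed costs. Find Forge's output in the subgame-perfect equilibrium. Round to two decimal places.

Solve by backward induction. Given q_Z, the follower Forge maximises π_F = (359 - q_Z - q_F)q_F - 117q_F.
Follower FOC: 242 - q_Z - 2q_F = 0, so q_F(q_Z) = (242 - q_Z)/2.
Zephyr substitutes q_F(q_Z) into its own profit: π_Z = q_Z(359 - q_Z - (242 - q_Z)/2) - 117q_Z = (238 - (1/2)q_Z)q_Z - 117q_Z.
Leader FOC: 121 - q_Z = 0, so q_Z = 121.
Then q_F = (242 - 121)/2 = 121/2.

60.50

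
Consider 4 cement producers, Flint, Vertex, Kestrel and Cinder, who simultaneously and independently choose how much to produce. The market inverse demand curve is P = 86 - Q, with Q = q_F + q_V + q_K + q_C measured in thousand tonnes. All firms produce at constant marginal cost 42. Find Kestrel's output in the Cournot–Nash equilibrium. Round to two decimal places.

8.80

A representative firm's profit is π_i = q_i(86 - Q) - 42q_i.
Setting ∂π_i/∂q_i = 0 with rivals' quantities fixed: 44 - 2q_i - Σ_{j≠i} q_j = 0.
With identical firms every q_j equals q_i, so Σ_{j≠i} q_j = 3q_i and 44 = 5q_i, giving q_i = 44/5.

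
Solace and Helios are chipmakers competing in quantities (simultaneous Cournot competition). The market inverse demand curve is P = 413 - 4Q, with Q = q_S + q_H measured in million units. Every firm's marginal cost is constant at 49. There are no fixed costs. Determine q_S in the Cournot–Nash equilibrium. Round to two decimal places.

30.33

Each firm earns π_i = (413 - 4Q)q_i - 49q_i.
Setting ∂π_i/∂q_i = 0 with rivals' quantities fixed: 364 - 8q_i - 4q_j = 0.
By symmetry each firm produces the same amount; substituting q_j = q_i yields q_i = 364/12 = 91/3.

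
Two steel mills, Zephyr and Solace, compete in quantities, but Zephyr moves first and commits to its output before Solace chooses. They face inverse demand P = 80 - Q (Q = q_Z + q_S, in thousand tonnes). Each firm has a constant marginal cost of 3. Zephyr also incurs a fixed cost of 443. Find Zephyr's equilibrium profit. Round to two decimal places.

The follower Solace best-responds to any q_Z: π_S = (80 - Q)q_S - 3q_S.
∂π_S/∂q_S = 77 - q_Z - 2q_S = 0 gives the reaction function q_S = (77 - q_Z)/2.
The leader anticipates this reaction. Substituting into P = 80 - Q gives P = 83/2 - (1/2)q_Z, so π_Z = (83/2 - (1/2)q_Z)q_Z - 3q_Z.
Leader FOC: 77/2 - q_Z = 0, so q_Z = 77/2.
Then q_S = (77 - 77/2)/2 = 77/4.
Price P = 80 - 231/4 = 89/4.
Zephyr's profit: (89/4 - 3)·(77/2) - 443 = 298.1250.

298.13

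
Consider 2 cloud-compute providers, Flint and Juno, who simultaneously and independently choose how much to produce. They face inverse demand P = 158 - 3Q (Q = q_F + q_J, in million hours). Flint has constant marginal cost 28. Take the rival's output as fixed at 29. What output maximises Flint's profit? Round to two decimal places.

With the rival's output fixed at 29, Flint's profit is π_F = (158 - 3·29 - 3q_F)q_F - (28q_F) = (71 - 3q_F)q_F - (28q_F).
∂π_F/∂q_F = 43 - 6q_F = 0, so q_F = 43/6.

7.17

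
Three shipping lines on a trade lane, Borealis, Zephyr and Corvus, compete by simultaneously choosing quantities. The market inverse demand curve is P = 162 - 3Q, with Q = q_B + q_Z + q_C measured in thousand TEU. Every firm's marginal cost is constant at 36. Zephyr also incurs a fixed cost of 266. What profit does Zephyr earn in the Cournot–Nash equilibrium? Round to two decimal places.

A representative firm's profit is π_i = q_i(162 - 3Q) - 36q_i.
Setting ∂π_i/∂q_i = 0 with rivals' quantities fixed: 126 - 6q_i - 3·Σ_{j≠i} q_j = 0.
With identical firms every q_j equals q_i, so Σ_{j≠i} q_j = 2q_i and 126 = 12q_i, giving q_i = 21/2.
Price P = 162 - 3·(63/2) = 135/2.
Zephyr's profit: (135/2 - 36)·(21/2) - 266 = 259/4.

64.75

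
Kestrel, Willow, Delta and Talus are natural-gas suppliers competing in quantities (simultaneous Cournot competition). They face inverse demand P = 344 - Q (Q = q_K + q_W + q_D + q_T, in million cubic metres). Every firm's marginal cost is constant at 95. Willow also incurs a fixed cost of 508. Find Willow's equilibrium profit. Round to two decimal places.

1972.04

Each firm earns π_i = (344 - Q)q_i - 95q_i.
Setting ∂π_i/∂q_i = 0 with rivals' quantities fixed: 249 - 2q_i - Σ_{j≠i} q_j = 0.
With identical firms every q_j equals q_i, so Σ_{j≠i} q_j = 3q_i and 249 = 5q_i, giving q_i = 249/5.
Price P = 344 - 996/5 = 724/5.
Willow's profit: (724/5 - 95)·(249/5) - 508 = 1972.0400.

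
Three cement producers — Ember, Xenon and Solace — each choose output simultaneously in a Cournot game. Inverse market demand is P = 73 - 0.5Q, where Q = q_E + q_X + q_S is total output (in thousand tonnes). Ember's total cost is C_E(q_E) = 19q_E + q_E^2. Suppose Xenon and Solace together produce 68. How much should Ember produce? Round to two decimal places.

6.67

With rivals' combined output fixed at 68, Ember's profit is π_E = (73 - (1/2)·68 - (1/2)q_E)q_E - (19q_E + q_E²) = (39 - (1/2)q_E)q_E - (19q_E + q_E²).
∂π_E/∂q_E = 20 - 3q_E = 0, so q_E = 20/3.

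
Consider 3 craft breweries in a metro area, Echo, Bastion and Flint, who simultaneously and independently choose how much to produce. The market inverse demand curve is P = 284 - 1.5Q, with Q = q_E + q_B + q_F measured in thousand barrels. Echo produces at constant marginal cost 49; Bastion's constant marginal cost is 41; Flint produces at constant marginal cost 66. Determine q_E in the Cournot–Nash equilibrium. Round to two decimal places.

40.67

Echo's profit: π_E = (284 - 1.5Q)q_E - (49q_E). Setting ∂π_E/∂q_E = 0: 235 - 3q_E - (3/2)(q_B + q_F) = 0.
Bastion's profit: π_B = (284 - 1.5Q)q_B - (41q_B). Setting ∂π_B/∂q_B = 0: 243 - 3q_B - (3/2)(q_E + q_F) = 0.
Flint's first-order condition: 218 - 3q_F - (3/2)(q_E + q_B) = 0.
Summing all 3 equations gives 696 − 6Q = 0, hence Q = 116.
Back-substituting: q_E = (235 − 174)/(3/2) = 122/3, q_B = (243 − 174)/(3/2) = 46, q_F = (218 − 174)/(3/2) = 88/3.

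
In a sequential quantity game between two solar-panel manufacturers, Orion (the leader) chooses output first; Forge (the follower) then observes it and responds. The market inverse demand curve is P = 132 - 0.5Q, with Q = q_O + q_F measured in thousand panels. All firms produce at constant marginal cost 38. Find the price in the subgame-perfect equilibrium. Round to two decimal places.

Solve by backward induction. Given q_O, the follower Forge maximises π_F = (132 - (1/2)q_O - (1/2)q_F)q_F - 38q_F.
Setting the follower's marginal profit to zero, 94 - (1/2)q_O - q_F = 0, i.e. q_F = (94 - (1/2)q_O).
Orion substitutes q_F(q_O) into its own profit: π_O = q_O(132 - (1/2)q_O - (94 - (1/2)q_O)/2) - 38q_O = (85 - (1/4)q_O)q_O - 38q_O.
Maximising: ∂π_O/∂q_O = 47 - (1/2)q_O = 0, giving q_O = 94.
Then q_F = (94 - (1/2)·94) = 47.
Total output Q = 141, so price P = 132 - (1/2)·141 = 123/2.

61.50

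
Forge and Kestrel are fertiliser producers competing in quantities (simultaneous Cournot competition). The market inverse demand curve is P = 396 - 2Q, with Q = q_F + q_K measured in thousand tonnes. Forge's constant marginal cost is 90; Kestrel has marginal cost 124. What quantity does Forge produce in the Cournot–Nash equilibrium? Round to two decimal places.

Forge's profit: π_F = (396 - 2Q)q_F - (90q_F). Setting ∂π_F/∂q_F = 0: 306 - 4q_F - 2(q_K) = 0.
Kestrel's profit: π_K = (396 - 2Q)q_K - (124q_K). Setting ∂π_K/∂q_K = 0: 272 - 4q_K - 2(q_F) = 0.
Rearranging gives the reaction functions q_F = (306 - 2q_K)/4 and q_K = (272 - 2q_F)/4.
Solving the pair: q_F = 170/3, q_K = 119/3.

56.67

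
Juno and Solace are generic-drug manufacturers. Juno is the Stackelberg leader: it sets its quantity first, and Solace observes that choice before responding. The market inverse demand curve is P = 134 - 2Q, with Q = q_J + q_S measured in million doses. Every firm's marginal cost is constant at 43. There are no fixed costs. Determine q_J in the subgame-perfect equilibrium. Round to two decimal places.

22.75

The follower Solace best-responds to any q_J: π_S = (134 - 2Q)q_S - 43q_S.
∂π_S/∂q_S = 91 - 2q_J - 4q_S = 0 gives the reaction function q_S = (91 - 2q_J)/4.
The leader anticipates this reaction. Substituting into P = 134 - 2Q gives P = 177/2 - q_J, so π_J = (177/2 - q_J)q_J - 43q_J.
Maximising: ∂π_J/∂q_J = 91/2 - 2q_J = 0, giving q_J = 91/4.
Then q_S = (91 - 2·(91/4))/4 = 91/8.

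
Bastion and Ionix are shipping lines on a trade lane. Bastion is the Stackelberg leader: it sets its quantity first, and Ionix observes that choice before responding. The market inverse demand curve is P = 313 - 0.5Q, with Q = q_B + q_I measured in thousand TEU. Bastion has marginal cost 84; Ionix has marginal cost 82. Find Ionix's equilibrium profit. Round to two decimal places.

The follower Ionix best-responds to any q_B: π_I = (313 - 0.5Q)q_I - 82q_I.
Setting the follower's marginal profit to zero, 231 - (1/2)q_B - q_I = 0, i.e. q_I = (231 - (1/2)q_B).
Bastion substitutes q_I(q_B) into its own profit: π_B = q_B(313 - (1/2)q_B - (231 - (1/2)q_B)/2) - 84q_B = (395/2 - (1/4)q_B)q_B - 84q_B.
The leader's first-order condition 227/2 - (1/2)q_B = 0 yields q_B = 227.
Then q_I = (231 - (1/2)·227) = 235/2.
Price P = 313 - (1/2)·(689/2) = 563/4.
Ionix's profit: (563/4 - 82)·(235/2) = 6903.1250.

6903.13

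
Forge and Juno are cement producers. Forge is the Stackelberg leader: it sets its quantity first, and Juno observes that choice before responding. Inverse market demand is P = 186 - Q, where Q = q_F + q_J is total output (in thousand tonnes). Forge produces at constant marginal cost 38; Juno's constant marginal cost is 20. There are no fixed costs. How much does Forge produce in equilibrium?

The follower Juno best-responds to any q_F: π_J = (186 - Q)q_J - 20q_J.
Setting the follower's marginal profit to zero, 166 - q_F - 2q_J = 0, i.e. q_J = (166 - q_F)/2.
Forge substitutes q_J(q_F) into its own profit: π_F = q_F(186 - q_F - (166 - q_F)/2) - 38q_F = (103 - (1/2)q_F)q_F - 38q_F.
Leader FOC: 65 - q_F = 0, so q_F = 65.
Then q_J = (166 - 65)/2 = 101/2.

65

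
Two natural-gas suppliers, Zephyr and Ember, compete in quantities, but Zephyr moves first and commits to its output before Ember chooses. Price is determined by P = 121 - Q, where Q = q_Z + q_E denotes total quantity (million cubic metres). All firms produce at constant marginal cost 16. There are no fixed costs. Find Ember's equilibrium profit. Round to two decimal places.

The follower Ember best-responds to any q_Z: π_E = (121 - Q)q_E - 16q_E.
∂π_E/∂q_E = 105 - q_Z - 2q_E = 0 gives the reaction function q_E = (105 - q_Z)/2.
The leader anticipates this reaction. Substituting into P = 121 - Q gives P = 137/2 - (1/2)q_Z, so π_Z = (137/2 - (1/2)q_Z)q_Z - 16q_Z.
The leader's first-order condition 105/2 - q_Z = 0 yields q_Z = 105/2.
Then q_E = (105 - 105/2)/2 = 105/4.
Price P = 121 - 315/4 = 169/4.
Ember's profit: (169/4 - 16)·(105/4) = 689.0625.

689.06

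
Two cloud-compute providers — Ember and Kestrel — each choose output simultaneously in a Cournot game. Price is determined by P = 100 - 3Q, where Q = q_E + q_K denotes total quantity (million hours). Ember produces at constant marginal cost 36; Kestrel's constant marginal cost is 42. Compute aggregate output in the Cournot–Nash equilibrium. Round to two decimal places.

Ember's profit: π_E = (100 - 3Q)q_E - (36q_E). Setting ∂π_E/∂q_E = 0: 64 - 6q_E - 3(q_K) = 0.
Kestrel's first-order condition: 58 - 6q_K - 3(q_E) = 0.
Rearranging gives the reaction functions q_E = (64 - 3q_K)/6 and q_K = (58 - 3q_E)/6.
Substituting one into the other gives q_E = 70/9 and q_K = 52/9.
Total output Q = 70/9 + 52/9 = 122/9.

13.56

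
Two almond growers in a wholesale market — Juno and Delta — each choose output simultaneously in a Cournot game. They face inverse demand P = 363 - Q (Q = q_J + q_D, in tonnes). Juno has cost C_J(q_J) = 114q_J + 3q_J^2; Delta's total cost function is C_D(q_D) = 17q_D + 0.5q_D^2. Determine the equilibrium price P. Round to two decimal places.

236.04

Juno's profit: π_J = (363 - Q)q_J - (114q_J + 3q_J²). Setting ∂π_J/∂q_J = 0: 249 - 8q_J - (q_D) = 0.
Delta's profit: π_D = (363 - Q)q_D - (17q_D + (1/2)q_D²). Setting ∂π_D/∂q_D = 0: 346 - 3q_D - (q_J) = 0.
So q_J = (249 - q_D)/8 and q_D = (346 - q_J)/3.
Solving the pair: q_J = 401/23, q_D = 109.5217.
Total output Q = 126.9565, so price P = 363 - 126.9565 = 236.0435.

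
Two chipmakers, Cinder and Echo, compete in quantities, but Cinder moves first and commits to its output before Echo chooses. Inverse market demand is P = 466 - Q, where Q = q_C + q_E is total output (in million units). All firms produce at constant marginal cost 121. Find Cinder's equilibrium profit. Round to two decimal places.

14878.13

Solve by backward induction. Given q_C, the follower Echo maximises π_E = (466 - q_C - q_E)q_E - 121q_E.
∂π_E/∂q_E = 345 - q_C - 2q_E = 0 gives the reaction function q_E = (345 - q_C)/2.
Cinder substitutes q_E(q_C) into its own profit: π_C = q_C(466 - q_C - (345 - q_C)/2) - 121q_C = (587/2 - (1/2)q_C)q_C - 121q_C.
The leader's first-order condition 345/2 - q_C = 0 yields q_C = 345/2.
Then q_E = (345 - 345/2)/2 = 345/4.
Price P = 466 - 1035/4 = 829/4.
Cinder's profit: (829/4 - 121)·(345/2) = 14878.1250.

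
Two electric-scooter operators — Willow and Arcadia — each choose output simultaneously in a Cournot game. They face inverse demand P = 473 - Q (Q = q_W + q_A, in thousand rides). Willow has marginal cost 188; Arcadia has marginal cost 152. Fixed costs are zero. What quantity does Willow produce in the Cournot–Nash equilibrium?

Willow's profit: π_W = (473 - Q)q_W - (188q_W). Setting ∂π_W/∂q_W = 0: 285 - 2q_W - (q_A) = 0.
Arcadia's profit: π_A = (473 - Q)q_A - (152q_A). Setting ∂π_A/∂q_A = 0: 321 - 2q_A - (q_W) = 0.
Best responses: q_W = (285 - q_A)/2, q_A = (321 - q_W)/2.
Substituting one into the other gives q_W = 83 and q_A = 119.

83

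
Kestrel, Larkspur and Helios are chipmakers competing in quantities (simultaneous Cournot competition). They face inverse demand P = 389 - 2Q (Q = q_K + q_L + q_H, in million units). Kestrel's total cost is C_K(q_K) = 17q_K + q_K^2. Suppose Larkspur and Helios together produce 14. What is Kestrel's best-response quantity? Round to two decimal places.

With rivals' combined output fixed at 14, Kestrel's profit is π_K = (389 - 2·14 - 2q_K)q_K - (17q_K + q_K²) = (361 - 2q_K)q_K - (17q_K + q_K²).
∂π_K/∂q_K = 344 - 6q_K = 0, so q_K = 172/3.

57.33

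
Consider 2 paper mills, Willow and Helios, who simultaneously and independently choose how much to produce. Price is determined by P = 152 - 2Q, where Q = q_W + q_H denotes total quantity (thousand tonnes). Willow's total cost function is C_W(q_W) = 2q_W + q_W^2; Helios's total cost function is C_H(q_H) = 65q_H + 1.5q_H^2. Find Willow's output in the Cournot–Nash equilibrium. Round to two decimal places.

23.05

Willow's profit: π_W = (152 - 2Q)q_W - (2q_W + q_W²). Setting ∂π_W/∂q_W = 0: 150 - 6q_W - 2(q_H) = 0.
Helios's profit: π_H = (152 - 2Q)q_H - (65q_H + (3/2)q_H²). Setting ∂π_H/∂q_H = 0: 87 - 7q_H - 2(q_W) = 0.
Best responses: q_W = (150 - 2q_H)/6, q_H = (87 - 2q_W)/7.
Substituting one into the other gives q_W = 438/19 and q_H = 111/19.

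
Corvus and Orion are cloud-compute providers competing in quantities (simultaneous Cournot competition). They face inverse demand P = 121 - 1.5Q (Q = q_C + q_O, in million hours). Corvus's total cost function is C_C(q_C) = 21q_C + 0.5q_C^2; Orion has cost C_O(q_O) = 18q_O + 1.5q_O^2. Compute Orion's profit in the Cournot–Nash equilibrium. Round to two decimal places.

435.32

Corvus's profit: π_C = (121 - 1.5Q)q_C - (21q_C + (1/2)q_C²). Setting ∂π_C/∂q_C = 0: 100 - 4q_C - (3/2)(q_O) = 0.
Orion's profit: π_O = (121 - 1.5Q)q_O - (18q_O + (3/2)q_O²). Setting ∂π_O/∂q_O = 0: 103 - 6q_O - (3/2)(q_C) = 0.
So q_C = (100 - (3/2)q_O)/4 and q_O = (103 - (3/2)q_C)/6.
Substituting one into the other gives q_C = 594/29 and q_O = 1048/87.
Price P = 121 - (3/2)·32.5287 = 72.2069.
Orion's profit: 72.2069·(1048/87) - 18·(1048/87) - (3/2)(1048/87)² = 435.3167.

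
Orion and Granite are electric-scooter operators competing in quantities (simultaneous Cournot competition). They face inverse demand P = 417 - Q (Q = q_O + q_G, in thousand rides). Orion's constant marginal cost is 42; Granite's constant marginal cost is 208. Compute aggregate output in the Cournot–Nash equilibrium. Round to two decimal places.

194.67

Orion's profit: π_O = (417 - Q)q_O - (42q_O). Setting ∂π_O/∂q_O = 0: 375 - 2q_O - (q_G) = 0.
Granite's first-order condition: 209 - 2q_G - (q_O) = 0.
Rearranging gives the reaction functions q_O = (375 - q_G)/2 and q_G = (209 - q_O)/2.
Substituting one into the other gives q_O = 541/3 and q_G = 43/3.
Total output Q = 541/3 + 43/3 = 584/3.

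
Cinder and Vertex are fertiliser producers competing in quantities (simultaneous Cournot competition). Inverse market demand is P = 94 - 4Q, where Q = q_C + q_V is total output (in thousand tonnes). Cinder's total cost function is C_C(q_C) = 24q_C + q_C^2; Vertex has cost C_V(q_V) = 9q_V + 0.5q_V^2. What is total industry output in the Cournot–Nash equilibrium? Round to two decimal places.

Cinder's profit: π_C = (94 - 4Q)q_C - (24q_C + q_C²). Setting ∂π_C/∂q_C = 0: 70 - 10q_C - 4(q_V) = 0.
Vertex's first-order condition: 85 - 9q_V - 4(q_C) = 0.
Rearranging gives the reaction functions q_C = (70 - 4q_V)/10 and q_V = (85 - 4q_C)/9.
Solving the pair: q_C = 145/37, q_V = 285/37.
Total output Q = 145/37 + 285/37 = 430/37.

11.62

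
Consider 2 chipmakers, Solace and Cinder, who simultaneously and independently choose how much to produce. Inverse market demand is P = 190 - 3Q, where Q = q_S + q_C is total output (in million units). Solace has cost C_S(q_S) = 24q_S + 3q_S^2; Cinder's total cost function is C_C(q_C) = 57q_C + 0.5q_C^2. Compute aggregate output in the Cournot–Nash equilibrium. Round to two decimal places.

24.81

Solace's profit: π_S = (190 - 3Q)q_S - (24q_S + 3q_S²). Setting ∂π_S/∂q_S = 0: 166 - 12q_S - 3(q_C) = 0.
Cinder's first-order condition: 133 - 7q_C - 3(q_S) = 0.
Rearranging gives the reaction functions q_S = (166 - 3q_C)/12 and q_C = (133 - 3q_S)/7.
Substituting one into the other gives q_S = 763/75 and q_C = 366/25.
Total output Q = 763/75 + 366/25 = 1861/75.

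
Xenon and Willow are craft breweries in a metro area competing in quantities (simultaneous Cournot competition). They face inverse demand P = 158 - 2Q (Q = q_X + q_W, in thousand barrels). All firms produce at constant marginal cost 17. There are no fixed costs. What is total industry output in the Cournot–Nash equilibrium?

Each firm earns π_i = (158 - 2Q)q_i - 17q_i.
First-order condition (treating rivals' output as given): 141 - 4q_i - 2q_j = 0.
By symmetry each firm produces the same amount; substituting q_j = q_i yields q_i = 141/6 = 47/2.
Total output Q = 47/2 + 47/2 = 47.

47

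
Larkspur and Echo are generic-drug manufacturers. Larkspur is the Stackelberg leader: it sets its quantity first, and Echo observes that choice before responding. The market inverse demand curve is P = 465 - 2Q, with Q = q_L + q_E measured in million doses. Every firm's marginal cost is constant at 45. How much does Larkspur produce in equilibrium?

Solve by backward induction. Given q_L, the follower Echo maximises π_E = (465 - 2q_L - 2q_E)q_E - 45q_E.
Setting the follower's marginal profit to zero, 420 - 2q_L - 4q_E = 0, i.e. q_E = (420 - 2q_L)/4.
The leader anticipates this reaction. Substituting into P = 465 - 2Q gives P = 255 - q_L, so π_L = (255 - q_L)q_L - 45q_L.
The leader's first-order condition 210 - 2q_L = 0 yields q_L = 105.
Then q_E = (420 - 2·105)/4 = 105/2.

105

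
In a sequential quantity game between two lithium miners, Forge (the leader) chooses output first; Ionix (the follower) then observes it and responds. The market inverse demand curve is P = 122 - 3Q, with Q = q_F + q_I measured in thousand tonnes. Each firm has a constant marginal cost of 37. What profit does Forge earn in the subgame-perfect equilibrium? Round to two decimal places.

301.04

The follower Ionix best-responds to any q_F: π_I = (122 - 3Q)q_I - 37q_I.
Follower FOC: 85 - 3q_F - 6q_I = 0, so q_I(q_F) = (85 - 3q_F)/6.
The leader anticipates this reaction. Substituting into P = 122 - 3Q gives P = 159/2 - (3/2)q_F, so π_F = (159/2 - (3/2)q_F)q_F - 37q_F.
Maximising: ∂π_F/∂q_F = 85/2 - 3q_F = 0, giving q_F = 85/6.
Then q_I = (85 - 3·(85/6))/6 = 85/12.
Price P = 122 - 3·(85/4) = 233/4.
Forge's profit: (233/4 - 37)·(85/6) = 301.0417.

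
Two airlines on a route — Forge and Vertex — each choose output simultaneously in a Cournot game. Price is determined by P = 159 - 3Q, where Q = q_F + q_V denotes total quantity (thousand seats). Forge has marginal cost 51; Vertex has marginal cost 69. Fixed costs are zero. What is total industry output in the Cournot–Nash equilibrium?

22

Forge's profit: π_F = (159 - 3Q)q_F - (51q_F). Setting ∂π_F/∂q_F = 0: 108 - 6q_F - 3(q_V) = 0.
Vertex's profit: π_V = (159 - 3Q)q_V - (69q_V). Setting ∂π_V/∂q_V = 0: 90 - 6q_V - 3(q_F) = 0.
So q_F = (108 - 3q_V)/6 and q_V = (90 - 3q_F)/6.
Solving the pair: q_F = 14, q_V = 8.
Total output Q = 14 + 8 = 22.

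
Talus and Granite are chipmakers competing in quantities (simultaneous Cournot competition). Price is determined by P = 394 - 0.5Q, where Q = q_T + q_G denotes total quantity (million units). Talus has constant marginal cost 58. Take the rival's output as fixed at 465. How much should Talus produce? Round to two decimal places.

103.50

With the rival's output fixed at 465, Talus's profit is π_T = (394 - (1/2)·465 - (1/2)q_T)q_T - (58q_T) = (323/2 - (1/2)q_T)q_T - (58q_T).
∂π_T/∂q_T = 207/2 - q_T = 0, so q_T = 207/2.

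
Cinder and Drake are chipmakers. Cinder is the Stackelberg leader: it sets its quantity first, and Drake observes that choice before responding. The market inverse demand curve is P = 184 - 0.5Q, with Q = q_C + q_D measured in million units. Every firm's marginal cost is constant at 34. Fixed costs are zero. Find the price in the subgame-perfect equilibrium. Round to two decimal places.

71.50

Solve by backward induction. Given q_C, the follower Drake maximises π_D = (184 - (1/2)q_C - (1/2)q_D)q_D - 34q_D.
∂π_D/∂q_D = 150 - (1/2)q_C - q_D = 0 gives the reaction function q_D = (150 - (1/2)q_C).
Cinder substitutes q_D(q_C) into its own profit: π_C = q_C(184 - (1/2)q_C - (150 - (1/2)q_C)/2) - 34q_C = (109 - (1/4)q_C)q_C - 34q_C.
The leader's first-order condition 75 - (1/2)q_C = 0 yields q_C = 150.
Then q_D = (150 - (1/2)·150) = 75.
Total output Q = 225, so price P = 184 - (1/2)·225 = 143/2.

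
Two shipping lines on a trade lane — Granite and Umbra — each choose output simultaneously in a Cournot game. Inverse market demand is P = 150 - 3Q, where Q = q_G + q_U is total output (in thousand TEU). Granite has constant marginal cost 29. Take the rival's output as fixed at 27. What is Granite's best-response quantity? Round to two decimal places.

6.67

With the rival's output fixed at 27, Granite's profit is π_G = (150 - 3·27 - 3q_G)q_G - (29q_G) = (69 - 3q_G)q_G - (29q_G).
∂π_G/∂q_G = 40 - 6q_G = 0, so q_G = 20/3.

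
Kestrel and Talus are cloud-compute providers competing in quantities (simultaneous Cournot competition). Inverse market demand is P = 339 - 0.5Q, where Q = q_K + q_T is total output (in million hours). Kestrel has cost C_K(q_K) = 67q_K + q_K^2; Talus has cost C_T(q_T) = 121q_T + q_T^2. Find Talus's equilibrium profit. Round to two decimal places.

Kestrel's profit: π_K = (339 - 0.5Q)q_K - (67q_K + q_K²). Setting ∂π_K/∂q_K = 0: 272 - 3q_K - (1/2)(q_T) = 0.
Talus's first-order condition: 218 - 3q_T - (1/2)(q_K) = 0.
Rearranging gives the reaction functions q_K = (272 - (1/2)q_T)/3 and q_T = (218 - (1/2)q_K)/3.
Substituting one into the other gives q_K = 404/5 and q_T = 296/5.
Price P = 339 - (1/2)·140 = 269.
Talus's profit: 269·(296/5) - 121·(296/5) - (296/5)² = 5256.9600.

5256.96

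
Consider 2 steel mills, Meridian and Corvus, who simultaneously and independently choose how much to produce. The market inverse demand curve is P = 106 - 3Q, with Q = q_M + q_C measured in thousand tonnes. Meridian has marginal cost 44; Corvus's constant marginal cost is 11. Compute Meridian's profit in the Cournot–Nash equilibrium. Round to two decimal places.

31.15

Meridian's profit: π_M = (106 - 3Q)q_M - (44q_M). Setting ∂π_M/∂q_M = 0: 62 - 6q_M - 3(q_C) = 0.
Corvus's profit: π_C = (106 - 3Q)q_C - (11q_C). Setting ∂π_C/∂q_C = 0: 95 - 6q_C - 3(q_M) = 0.
So q_M = (62 - 3q_C)/6 and q_C = (95 - 3q_M)/6.
Substituting one into the other gives q_M = 29/9 and q_C = 128/9.
Price P = 106 - 3·(157/9) = 161/3.
Meridian's profit: (161/3 - 44)·(29/9) = 841/27.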